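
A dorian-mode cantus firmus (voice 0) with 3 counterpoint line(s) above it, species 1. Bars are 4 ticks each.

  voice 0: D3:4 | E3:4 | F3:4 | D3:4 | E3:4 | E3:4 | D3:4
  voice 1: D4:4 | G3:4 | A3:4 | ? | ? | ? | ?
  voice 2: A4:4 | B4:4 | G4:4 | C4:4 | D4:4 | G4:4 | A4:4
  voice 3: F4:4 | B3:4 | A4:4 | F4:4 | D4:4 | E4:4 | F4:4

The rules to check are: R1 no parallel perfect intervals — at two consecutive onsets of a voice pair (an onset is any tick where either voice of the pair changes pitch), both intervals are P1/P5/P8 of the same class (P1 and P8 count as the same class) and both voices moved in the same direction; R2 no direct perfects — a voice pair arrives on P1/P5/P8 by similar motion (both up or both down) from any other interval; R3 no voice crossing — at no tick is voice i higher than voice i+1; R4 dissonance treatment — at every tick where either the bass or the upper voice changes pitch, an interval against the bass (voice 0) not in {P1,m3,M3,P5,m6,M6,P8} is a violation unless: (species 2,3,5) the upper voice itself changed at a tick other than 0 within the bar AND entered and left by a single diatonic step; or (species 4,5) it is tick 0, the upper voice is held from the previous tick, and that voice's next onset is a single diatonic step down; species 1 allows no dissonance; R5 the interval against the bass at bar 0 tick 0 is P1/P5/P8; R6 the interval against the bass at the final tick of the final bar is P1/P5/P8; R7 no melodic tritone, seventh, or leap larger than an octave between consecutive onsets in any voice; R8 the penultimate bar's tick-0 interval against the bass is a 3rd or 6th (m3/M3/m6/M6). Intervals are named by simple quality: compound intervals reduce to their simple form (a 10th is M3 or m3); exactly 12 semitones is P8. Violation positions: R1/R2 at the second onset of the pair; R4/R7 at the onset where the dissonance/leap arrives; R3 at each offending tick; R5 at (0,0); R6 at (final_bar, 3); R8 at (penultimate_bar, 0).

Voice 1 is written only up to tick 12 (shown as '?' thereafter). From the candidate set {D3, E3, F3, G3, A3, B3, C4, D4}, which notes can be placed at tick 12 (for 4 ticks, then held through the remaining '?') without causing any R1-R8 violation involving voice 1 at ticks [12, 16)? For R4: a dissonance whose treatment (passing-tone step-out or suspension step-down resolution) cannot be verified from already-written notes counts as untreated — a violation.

D3: violates R2
E3: violates R4
F3: violates R1,R2
G3: violates R4
A3: legal
B3: legal
C4: violates R4
D4: violates R3

{A3, B3}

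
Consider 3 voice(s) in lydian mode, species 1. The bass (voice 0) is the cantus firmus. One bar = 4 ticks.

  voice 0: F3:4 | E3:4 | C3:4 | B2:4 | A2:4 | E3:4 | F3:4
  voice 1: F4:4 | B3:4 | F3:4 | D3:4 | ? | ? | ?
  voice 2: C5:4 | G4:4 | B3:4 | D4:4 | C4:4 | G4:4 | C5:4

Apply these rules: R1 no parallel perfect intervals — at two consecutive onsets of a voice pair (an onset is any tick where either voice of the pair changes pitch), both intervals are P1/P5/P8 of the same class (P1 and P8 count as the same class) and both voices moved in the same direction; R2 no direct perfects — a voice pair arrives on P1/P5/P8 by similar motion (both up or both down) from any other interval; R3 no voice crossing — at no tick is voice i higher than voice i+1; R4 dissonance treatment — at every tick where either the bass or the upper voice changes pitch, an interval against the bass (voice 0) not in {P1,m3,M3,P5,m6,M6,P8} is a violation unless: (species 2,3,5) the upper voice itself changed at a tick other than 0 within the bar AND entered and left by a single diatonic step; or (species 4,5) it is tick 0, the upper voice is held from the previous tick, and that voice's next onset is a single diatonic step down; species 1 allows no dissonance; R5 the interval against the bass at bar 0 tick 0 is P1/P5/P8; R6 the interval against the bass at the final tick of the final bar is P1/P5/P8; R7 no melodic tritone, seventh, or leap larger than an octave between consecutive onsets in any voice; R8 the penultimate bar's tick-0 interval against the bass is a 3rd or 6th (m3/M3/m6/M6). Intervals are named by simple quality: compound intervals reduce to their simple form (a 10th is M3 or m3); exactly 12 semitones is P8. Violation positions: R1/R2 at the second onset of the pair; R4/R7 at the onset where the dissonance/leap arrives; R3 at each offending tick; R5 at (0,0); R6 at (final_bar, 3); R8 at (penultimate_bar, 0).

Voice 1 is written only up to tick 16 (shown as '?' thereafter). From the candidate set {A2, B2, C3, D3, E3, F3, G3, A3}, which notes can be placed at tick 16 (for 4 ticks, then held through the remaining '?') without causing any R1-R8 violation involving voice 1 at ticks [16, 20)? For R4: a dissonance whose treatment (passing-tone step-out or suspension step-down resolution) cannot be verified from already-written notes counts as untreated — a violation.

A2: violates R2
B2: violates R4
C3: violates R1
D3: violates R4
E3: legal
F3: legal
G3: violates R4
A3: legal

{A3, E3, F3}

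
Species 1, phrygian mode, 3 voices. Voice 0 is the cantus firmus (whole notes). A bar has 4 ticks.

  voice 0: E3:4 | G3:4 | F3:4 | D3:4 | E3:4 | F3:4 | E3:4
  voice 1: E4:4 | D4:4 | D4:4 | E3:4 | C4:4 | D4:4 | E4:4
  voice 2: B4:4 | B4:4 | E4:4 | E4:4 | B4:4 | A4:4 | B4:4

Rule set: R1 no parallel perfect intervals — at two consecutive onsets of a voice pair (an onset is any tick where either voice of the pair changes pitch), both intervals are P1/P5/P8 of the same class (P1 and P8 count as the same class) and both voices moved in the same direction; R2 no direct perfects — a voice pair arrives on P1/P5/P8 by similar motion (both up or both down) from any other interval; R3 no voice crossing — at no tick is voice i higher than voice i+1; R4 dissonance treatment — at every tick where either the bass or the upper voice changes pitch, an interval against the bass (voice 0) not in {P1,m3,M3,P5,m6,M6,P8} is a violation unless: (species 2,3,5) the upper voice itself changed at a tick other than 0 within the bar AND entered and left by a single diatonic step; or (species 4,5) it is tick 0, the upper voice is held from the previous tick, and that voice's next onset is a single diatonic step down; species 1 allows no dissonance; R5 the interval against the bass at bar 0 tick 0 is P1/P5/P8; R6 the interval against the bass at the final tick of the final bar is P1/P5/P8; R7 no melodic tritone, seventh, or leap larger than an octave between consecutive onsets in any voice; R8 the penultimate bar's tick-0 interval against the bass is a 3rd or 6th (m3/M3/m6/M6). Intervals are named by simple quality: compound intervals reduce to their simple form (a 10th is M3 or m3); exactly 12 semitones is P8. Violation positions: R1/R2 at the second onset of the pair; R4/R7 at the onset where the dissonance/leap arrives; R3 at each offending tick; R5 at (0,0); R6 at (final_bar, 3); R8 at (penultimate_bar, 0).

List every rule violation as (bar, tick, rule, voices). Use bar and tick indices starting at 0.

(2, 0, R4, (0, 2))
(3, 0, R4, (0, 1))
(3, 0, R4, (0, 2))
(3, 0, R7, (1,))
(4, 0, R2, (0, 2))
(6, 0, R1, (1, 2))

bar 0: v0=E3 v1=E4 v2=B4 downbeat P5
bar 1: v0=G3 v1=D4 v2=B4 downbeat M3
bar 2: v0=F3 v1=D4 v2=E4 downbeat M7
bar 3: v0=D3 v1=E3 v2=E4 downbeat M2
bar 4: v0=E3 v1=C4 v2=B4 downbeat P5
bar 5: v0=F3 v1=D4 v2=A4 downbeat M3
bar 6: v0=E3 v1=E4 v2=B4 downbeat P5
  -> R4 @ bar 2 tick 0 v(0, 2): F3/E4 M7 untreated
  -> R4 @ bar 3 tick 0 v(0, 1): D3/E3 M2 untreated
  -> R4 @ bar 3 tick 0 v(0, 2): D3/E4 M2 untreated
  -> R7 @ bar 3 tick 0 v(1,): D4->E3 leap 10st
  -> R2 @ bar 4 tick 0 v(0, 2): D3/E4 M2 -> E3/B4 P5 similar
  -> R1 @ bar 6 tick 0 v(1, 2): D4/A4 P5 -> E4/B4 P5 similar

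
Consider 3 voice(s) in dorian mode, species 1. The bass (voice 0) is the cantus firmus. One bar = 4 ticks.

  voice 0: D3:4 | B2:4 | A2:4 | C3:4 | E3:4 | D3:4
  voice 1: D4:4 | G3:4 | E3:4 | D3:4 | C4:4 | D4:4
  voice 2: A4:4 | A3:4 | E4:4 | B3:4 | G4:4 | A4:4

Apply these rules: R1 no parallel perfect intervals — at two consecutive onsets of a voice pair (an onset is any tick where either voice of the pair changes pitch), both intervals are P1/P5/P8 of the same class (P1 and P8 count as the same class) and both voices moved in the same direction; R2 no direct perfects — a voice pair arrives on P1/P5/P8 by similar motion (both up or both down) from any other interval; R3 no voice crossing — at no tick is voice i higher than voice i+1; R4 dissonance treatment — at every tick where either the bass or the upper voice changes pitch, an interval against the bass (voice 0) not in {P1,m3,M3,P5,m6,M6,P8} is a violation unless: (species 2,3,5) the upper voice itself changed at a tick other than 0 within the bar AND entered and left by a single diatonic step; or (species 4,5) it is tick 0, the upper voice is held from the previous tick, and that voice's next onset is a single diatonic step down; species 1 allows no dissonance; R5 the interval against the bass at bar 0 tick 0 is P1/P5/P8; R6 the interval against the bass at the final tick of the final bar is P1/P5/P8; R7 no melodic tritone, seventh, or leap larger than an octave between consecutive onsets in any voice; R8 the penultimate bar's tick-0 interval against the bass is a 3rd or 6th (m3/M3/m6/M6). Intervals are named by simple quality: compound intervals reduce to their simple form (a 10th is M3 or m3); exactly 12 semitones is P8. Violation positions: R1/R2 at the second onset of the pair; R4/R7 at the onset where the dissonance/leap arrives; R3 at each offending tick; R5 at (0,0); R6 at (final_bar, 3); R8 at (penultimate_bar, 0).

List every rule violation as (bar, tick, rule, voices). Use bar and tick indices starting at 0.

(1, 0, R4, (0, 2))
(2, 0, R2, (0, 1))
(3, 0, R4, (0, 1))
(3, 0, R4, (0, 2))
(4, 0, R2, (1, 2))
(4, 0, R7, (1,))
(5, 0, R1, (1, 2))

bar 0: v0=D3 v1=D4 v2=A4 downbeat P5
bar 1: v0=B2 v1=G3 v2=A3 downbeat m7
bar 2: v0=A2 v1=E3 v2=E4 downbeat P5
bar 3: v0=C3 v1=D3 v2=B3 downbeat M7
bar 4: v0=E3 v1=C4 v2=G4 downbeat m3
bar 5: v0=D3 v1=D4 v2=A4 downbeat P5
  -> R4 @ bar 1 tick 0 v(0, 2): B2/A3 m7 untreated
  -> R2 @ bar 2 tick 0 v(0, 1): B2/G3 m6 -> A2/E3 P5 similar
  -> R4 @ bar 3 tick 0 v(0, 1): C3/D3 M2 untreated
  -> R4 @ bar 3 tick 0 v(0, 2): C3/B3 M7 untreated
  -> R2 @ bar 4 tick 0 v(1, 2): D3/B3 M6 -> C4/G4 P5 similar
  -> R7 @ bar 4 tick 0 v(1,): D3->C4 leap 10st
  -> R1 @ bar 5 tick 0 v(1, 2): C4/G4 P5 -> D4/A4 P5 similar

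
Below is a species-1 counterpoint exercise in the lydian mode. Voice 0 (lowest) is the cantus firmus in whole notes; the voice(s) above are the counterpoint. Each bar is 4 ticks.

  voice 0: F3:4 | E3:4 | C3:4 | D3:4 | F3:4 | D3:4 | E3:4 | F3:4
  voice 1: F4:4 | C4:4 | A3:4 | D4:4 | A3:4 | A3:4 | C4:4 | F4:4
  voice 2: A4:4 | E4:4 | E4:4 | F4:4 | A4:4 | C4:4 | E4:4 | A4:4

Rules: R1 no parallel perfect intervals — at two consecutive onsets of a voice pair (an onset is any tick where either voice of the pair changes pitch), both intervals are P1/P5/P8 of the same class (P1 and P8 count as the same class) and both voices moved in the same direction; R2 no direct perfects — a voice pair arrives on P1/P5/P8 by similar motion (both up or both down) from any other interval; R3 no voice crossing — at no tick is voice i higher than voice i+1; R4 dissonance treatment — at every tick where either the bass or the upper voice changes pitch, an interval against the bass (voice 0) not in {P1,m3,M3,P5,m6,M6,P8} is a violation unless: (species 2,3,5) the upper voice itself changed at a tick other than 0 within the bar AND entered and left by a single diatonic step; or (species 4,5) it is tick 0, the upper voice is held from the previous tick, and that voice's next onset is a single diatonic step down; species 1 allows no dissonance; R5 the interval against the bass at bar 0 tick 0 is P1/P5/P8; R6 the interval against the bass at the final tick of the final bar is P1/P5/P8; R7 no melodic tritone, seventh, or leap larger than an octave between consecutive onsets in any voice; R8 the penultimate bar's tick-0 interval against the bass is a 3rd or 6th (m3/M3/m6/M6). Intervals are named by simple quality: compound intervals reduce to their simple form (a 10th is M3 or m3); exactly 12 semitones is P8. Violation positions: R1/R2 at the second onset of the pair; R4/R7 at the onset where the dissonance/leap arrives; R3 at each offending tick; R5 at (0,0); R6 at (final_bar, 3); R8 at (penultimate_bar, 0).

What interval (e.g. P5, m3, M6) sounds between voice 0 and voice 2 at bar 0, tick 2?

M3

voice 0=F3 voice 2=A4 -> M3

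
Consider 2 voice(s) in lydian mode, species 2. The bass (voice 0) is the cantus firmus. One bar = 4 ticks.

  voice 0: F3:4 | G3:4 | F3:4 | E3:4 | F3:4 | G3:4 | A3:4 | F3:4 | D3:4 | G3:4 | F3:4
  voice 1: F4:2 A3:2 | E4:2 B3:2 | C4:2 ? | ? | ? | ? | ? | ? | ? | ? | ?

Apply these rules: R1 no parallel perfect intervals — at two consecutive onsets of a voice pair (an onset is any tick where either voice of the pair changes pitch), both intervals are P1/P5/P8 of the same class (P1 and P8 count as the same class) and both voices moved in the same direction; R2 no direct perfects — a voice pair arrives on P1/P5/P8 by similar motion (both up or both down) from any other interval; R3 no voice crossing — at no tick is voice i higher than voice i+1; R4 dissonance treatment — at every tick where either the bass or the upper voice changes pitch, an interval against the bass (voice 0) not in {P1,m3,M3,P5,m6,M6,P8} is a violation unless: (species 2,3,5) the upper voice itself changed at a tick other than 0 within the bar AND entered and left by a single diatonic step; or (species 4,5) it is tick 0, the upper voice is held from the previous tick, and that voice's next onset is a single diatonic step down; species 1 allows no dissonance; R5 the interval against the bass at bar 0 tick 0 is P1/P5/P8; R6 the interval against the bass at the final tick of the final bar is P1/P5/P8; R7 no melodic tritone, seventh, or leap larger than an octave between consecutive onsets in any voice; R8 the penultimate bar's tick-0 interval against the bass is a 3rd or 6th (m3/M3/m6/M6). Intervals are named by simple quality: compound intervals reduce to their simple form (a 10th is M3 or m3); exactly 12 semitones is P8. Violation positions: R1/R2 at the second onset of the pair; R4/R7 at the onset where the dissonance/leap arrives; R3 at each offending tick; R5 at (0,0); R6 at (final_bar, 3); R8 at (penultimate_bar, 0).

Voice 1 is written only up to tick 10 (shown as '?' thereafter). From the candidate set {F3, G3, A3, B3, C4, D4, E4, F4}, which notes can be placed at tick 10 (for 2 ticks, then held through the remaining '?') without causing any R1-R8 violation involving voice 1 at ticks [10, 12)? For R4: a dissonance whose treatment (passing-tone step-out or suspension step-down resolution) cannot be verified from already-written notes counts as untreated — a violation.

F3: legal
G3: violates R4
A3: legal
B3: violates R4
C4: legal
D4: legal
E4: violates R4
F4: legal

{A3, C4, D4, F3, F4}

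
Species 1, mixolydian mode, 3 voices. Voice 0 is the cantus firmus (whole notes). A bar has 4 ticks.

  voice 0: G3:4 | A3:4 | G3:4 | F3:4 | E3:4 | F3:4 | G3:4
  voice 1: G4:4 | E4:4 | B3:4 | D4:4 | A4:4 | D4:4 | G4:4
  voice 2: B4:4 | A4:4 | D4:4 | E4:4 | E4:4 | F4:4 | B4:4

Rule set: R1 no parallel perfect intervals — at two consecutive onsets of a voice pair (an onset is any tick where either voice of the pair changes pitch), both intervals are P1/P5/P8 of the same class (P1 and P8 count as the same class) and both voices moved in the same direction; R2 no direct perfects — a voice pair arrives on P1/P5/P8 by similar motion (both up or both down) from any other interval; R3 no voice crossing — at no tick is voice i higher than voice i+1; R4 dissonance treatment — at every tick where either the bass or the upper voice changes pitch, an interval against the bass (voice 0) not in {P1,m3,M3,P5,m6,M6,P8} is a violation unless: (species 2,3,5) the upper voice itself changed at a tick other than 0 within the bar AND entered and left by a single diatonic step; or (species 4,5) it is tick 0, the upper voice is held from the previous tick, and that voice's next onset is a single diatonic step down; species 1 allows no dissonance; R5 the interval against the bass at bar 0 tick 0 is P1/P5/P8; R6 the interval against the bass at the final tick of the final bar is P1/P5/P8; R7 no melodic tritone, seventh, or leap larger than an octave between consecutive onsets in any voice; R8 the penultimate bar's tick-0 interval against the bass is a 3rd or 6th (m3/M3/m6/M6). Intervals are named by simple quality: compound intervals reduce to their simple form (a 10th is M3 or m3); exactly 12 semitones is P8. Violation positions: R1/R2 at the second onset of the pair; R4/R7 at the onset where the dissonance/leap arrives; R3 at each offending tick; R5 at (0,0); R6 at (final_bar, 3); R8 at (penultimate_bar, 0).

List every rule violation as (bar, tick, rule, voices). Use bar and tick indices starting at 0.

(0, 0, R5, (0, 2))
(2, 0, R2, (0, 2))
(3, 0, R4, (0, 2))
(4, 0, R3, (1, 2))
(4, 0, R4, (0, 1))
(4, 1, R3, (1, 2))
(4, 2, R3, (1, 2))
(4, 3, R3, (1, 2))
(5, 0, R1, (0, 2))
(5, 0, R8, (0, 2))
(6, 0, R2, (0, 1))
(6, 0, R7, (2,))
(6, 3, R6, (0, 2))

bar 0: v0=G3 v1=G4 v2=B4 downbeat M3
bar 1: v0=A3 v1=E4 v2=A4 downbeat P8
bar 2: v0=G3 v1=B3 v2=D4 downbeat P5
bar 3: v0=F3 v1=D4 v2=E4 downbeat M7
bar 4: v0=E3 v1=A4 v2=E4 downbeat P8
bar 5: v0=F3 v1=D4 v2=F4 downbeat P8
bar 6: v0=G3 v1=G4 v2=B4 downbeat M3
  -> R5 @ bar 0 tick 0 v(0, 2): opens on M3
  -> R2 @ bar 2 tick 0 v(0, 2): A3/A4 P8 -> G3/D4 P5 similar
  -> R4 @ bar 3 tick 0 v(0, 2): F3/E4 M7 untreated
  -> R3 @ bar 4 tick 0 v(1, 2): A4 above E4
  -> R4 @ bar 4 tick 0 v(0, 1): E3/A4 P4 untreated
  -> R3 @ bar 4 tick 1 v(1, 2): A4 above E4
  -> R3 @ bar 4 tick 2 v(1, 2): A4 above E4
  -> R3 @ bar 4 tick 3 v(1, 2): A4 above E4
  -> R1 @ bar 5 tick 0 v(0, 2): E3/E4 P8 -> F3/F4 P8 similar
  -> R8 @ bar 5 tick 0 v(0, 2): penult P8 not 3rd/6th
  -> R2 @ bar 6 tick 0 v(0, 1): F3/D4 M6 -> G3/G4 P8 similar
  -> R7 @ bar 6 tick 0 v(2,): F4->B4 leap 6st
  -> R6 @ bar 6 tick 3 v(0, 2): closes on M3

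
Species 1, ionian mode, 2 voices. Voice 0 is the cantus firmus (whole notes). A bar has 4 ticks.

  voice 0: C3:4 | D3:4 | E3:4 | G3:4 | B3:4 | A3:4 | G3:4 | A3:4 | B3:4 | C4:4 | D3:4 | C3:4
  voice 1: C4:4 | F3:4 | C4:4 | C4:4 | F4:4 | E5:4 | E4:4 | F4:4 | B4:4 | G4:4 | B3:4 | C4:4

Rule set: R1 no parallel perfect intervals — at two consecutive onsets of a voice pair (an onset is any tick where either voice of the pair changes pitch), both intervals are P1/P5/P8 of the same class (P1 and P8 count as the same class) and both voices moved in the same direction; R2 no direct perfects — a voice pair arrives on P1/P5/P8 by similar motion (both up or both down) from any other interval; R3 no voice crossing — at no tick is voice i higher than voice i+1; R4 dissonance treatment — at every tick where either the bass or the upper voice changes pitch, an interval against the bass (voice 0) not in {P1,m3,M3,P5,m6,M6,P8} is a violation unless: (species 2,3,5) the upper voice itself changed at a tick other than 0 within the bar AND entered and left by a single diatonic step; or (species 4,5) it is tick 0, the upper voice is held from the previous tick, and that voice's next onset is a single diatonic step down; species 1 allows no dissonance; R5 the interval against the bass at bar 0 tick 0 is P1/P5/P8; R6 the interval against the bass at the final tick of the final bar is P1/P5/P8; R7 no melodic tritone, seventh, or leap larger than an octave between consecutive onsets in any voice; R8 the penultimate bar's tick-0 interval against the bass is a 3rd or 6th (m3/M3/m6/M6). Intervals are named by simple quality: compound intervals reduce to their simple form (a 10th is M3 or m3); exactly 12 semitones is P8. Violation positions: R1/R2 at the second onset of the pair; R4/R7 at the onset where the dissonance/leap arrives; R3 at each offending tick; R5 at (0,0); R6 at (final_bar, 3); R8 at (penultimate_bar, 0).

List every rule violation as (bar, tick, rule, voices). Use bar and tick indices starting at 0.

bar 0: v0=C3 v1=C4 downbeat P8
bar 1: v0=D3 v1=F3 downbeat m3
bar 2: v0=E3 v1=C4 downbeat m6
bar 3: v0=G3 v1=C4 downbeat P4
bar 4: v0=B3 v1=F4 downbeat TT
bar 5: v0=A3 v1=E5 downbeat P5
bar 6: v0=G3 v1=E4 downbeat M6
bar 7: v0=A3 v1=F4 downbeat m6
bar 8: v0=B3 v1=B4 downbeat P8
bar 9: v0=C4 v1=G4 downbeat P5
bar 10: v0=D3 v1=B3 downbeat M6
bar 11: v0=C3 v1=C4 downbeat P8
  -> R4 @ bar 3 tick 0 v(0, 1): G3/C4 P4 untreated
  -> R4 @ bar 4 tick 0 v(0, 1): B3/F4 TT untreated
  -> R7 @ bar 5 tick 0 v(1,): F4->E5 leap 11st
  -> R2 @ bar 8 tick 0 v(0, 1): A3/F4 m6 -> B3/B4 P8 similar
  -> R7 @ bar 8 tick 0 v(1,): F4->B4 leap 6st
  -> R7 @ bar 10 tick 0 v(0,): C4->D3 leap 10st

(3, 0, R4, (0, 1))
(4, 0, R4, (0, 1))
(5, 0, R7, (1,))
(8, 0, R2, (0, 1))
(8, 0, R7, (1,))
(10, 0, R7, (0,))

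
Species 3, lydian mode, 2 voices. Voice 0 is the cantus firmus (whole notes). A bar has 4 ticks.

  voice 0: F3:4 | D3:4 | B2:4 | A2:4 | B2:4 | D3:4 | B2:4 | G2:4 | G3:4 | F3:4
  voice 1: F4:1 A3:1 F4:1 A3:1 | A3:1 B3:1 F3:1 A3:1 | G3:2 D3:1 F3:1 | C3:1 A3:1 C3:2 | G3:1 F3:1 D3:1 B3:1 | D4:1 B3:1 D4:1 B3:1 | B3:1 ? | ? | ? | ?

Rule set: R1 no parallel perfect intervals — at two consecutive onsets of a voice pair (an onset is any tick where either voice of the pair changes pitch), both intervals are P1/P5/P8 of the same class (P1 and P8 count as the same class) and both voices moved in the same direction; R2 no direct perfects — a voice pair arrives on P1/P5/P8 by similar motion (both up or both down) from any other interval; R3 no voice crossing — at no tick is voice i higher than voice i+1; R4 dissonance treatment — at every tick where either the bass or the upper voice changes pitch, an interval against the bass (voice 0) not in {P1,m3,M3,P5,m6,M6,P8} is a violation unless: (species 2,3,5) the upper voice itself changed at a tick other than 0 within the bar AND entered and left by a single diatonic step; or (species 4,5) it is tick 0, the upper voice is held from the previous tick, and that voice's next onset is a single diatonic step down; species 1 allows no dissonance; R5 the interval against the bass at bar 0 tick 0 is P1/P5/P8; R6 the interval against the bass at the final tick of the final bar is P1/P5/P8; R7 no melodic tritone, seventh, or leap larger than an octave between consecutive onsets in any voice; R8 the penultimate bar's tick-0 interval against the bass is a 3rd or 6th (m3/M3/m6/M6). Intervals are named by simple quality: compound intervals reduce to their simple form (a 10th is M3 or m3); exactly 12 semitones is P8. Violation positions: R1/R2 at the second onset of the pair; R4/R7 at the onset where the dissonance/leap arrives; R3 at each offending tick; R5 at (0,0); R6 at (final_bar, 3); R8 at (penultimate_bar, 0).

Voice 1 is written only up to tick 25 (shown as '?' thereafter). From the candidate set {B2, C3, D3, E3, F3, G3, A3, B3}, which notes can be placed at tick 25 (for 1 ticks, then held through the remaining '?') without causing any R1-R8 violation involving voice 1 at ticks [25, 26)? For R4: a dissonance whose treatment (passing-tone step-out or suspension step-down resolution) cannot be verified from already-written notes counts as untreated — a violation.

{B2, B3, D3, G3}

B2: legal
C3: violates R4,R7
D3: legal
E3: violates R4
F3: violates R4,R7
G3: legal
A3: violates R4
B3: legal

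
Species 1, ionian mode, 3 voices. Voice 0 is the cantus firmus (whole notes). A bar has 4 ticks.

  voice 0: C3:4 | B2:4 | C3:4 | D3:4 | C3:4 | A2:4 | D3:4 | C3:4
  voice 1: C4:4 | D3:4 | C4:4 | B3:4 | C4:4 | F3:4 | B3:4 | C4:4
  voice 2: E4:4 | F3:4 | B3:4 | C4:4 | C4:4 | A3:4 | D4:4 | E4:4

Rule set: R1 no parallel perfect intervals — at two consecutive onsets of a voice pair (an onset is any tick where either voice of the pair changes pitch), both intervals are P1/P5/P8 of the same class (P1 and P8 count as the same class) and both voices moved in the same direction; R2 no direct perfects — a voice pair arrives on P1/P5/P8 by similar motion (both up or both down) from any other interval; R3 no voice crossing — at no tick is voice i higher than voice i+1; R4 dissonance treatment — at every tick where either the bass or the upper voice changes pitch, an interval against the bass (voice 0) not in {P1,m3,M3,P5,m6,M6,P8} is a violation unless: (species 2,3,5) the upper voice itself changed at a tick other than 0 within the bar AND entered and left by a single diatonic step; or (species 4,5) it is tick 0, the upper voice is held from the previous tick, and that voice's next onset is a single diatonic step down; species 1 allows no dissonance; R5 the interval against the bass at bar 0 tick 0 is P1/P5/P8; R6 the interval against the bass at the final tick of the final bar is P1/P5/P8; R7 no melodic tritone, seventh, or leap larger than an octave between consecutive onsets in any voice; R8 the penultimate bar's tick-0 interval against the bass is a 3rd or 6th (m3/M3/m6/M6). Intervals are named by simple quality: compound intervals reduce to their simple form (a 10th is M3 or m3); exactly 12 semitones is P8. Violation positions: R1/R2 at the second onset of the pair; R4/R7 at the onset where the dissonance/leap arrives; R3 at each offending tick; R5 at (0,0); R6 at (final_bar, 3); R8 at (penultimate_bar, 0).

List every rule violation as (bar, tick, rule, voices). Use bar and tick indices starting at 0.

(0, 0, R5, (0, 2))
(1, 0, R4, (0, 2))
(1, 0, R7, (1,))
(1, 0, R7, (2,))
(2, 0, R2, (0, 1))
(2, 0, R3, (1, 2))
(2, 0, R4, (0, 2))
(2, 0, R7, (1,))
(2, 0, R7, (2,))
(2, 1, R3, (1, 2))
(2, 2, R3, (1, 2))
(2, 3, R3, (1, 2))
(3, 0, R4, (0, 2))
(5, 0, R1, (0, 2))
(6, 0, R1, (0, 2))
(6, 0, R7, (1,))
(6, 0, R8, (0, 2))
(7, 3, R6, (0, 2))

bar 0: v0=C3 v1=C4 v2=E4 downbeat M3
bar 1: v0=B2 v1=D3 v2=F3 downbeat TT
bar 2: v0=C3 v1=C4 v2=B3 downbeat M7
bar 3: v0=D3 v1=B3 v2=C4 downbeat m7
bar 4: v0=C3 v1=C4 v2=C4 downbeat P8
bar 5: v0=A2 v1=F3 v2=A3 downbeat P8
bar 6: v0=D3 v1=B3 v2=D4 downbeat P8
bar 7: v0=C3 v1=C4 v2=E4 downbeat M3
  -> R5 @ bar 0 tick 0 v(0, 2): opens on M3
  -> R4 @ bar 1 tick 0 v(0, 2): B2/F3 TT untreated
  -> R7 @ bar 1 tick 0 v(1,): C4->D3 leap 10st
  -> R7 @ bar 1 tick 0 v(2,): E4->F3 leap 11st
  -> R2 @ bar 2 tick 0 v(0, 1): B2/D3 m3 -> C3/C4 P8 similar
  -> R3 @ bar 2 tick 0 v(1, 2): C4 above B3
  -> R4 @ bar 2 tick 0 v(0, 2): C3/B3 M7 untreated
  -> R7 @ bar 2 tick 0 v(1,): D3->C4 leap 10st
  -> R7 @ bar 2 tick 0 v(2,): F3->B3 leap 6st
  -> R3 @ bar 2 tick 1 v(1, 2): C4 above B3
  -> R3 @ bar 2 tick 2 v(1, 2): C4 above B3
  -> R3 @ bar 2 tick 3 v(1, 2): C4 above B3
  -> R4 @ bar 3 tick 0 v(0, 2): D3/C4 m7 untreated
  -> R1 @ bar 5 tick 0 v(0, 2): C3/C4 P8 -> A2/A3 P8 similar
  -> R1 @ bar 6 tick 0 v(0, 2): A2/A3 P8 -> D3/D4 P8 similar
  -> R7 @ bar 6 tick 0 v(1,): F3->B3 leap 6st
  -> R8 @ bar 6 tick 0 v(0, 2): penult P8 not 3rd/6th
  -> R6 @ bar 7 tick 3 v(0, 2): closes on M3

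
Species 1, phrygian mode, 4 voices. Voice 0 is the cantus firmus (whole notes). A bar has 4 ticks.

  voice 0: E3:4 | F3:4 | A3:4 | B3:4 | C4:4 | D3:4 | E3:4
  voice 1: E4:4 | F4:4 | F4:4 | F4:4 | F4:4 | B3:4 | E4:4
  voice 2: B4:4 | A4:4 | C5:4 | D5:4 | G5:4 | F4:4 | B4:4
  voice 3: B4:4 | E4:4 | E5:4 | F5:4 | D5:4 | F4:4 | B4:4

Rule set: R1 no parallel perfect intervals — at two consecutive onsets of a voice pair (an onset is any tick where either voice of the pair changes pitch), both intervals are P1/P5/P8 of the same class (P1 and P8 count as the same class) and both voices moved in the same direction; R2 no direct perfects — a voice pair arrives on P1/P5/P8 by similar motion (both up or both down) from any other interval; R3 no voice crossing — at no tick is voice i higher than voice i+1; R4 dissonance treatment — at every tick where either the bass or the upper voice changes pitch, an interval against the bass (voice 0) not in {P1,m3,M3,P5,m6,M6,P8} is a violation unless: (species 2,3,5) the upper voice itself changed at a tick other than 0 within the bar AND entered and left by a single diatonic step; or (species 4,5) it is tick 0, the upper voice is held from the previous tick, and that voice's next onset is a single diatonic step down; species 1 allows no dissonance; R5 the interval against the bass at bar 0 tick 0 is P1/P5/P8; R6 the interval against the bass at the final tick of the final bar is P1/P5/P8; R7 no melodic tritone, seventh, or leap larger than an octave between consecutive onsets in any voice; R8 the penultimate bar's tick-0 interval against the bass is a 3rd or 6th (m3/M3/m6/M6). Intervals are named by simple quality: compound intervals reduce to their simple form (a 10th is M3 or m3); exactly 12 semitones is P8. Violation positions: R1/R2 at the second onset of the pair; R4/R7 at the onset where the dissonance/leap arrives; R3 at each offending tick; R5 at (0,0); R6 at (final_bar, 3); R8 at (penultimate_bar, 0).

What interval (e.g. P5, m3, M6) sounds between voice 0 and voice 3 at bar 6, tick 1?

P5

voice 0=E3 voice 3=B4 -> P5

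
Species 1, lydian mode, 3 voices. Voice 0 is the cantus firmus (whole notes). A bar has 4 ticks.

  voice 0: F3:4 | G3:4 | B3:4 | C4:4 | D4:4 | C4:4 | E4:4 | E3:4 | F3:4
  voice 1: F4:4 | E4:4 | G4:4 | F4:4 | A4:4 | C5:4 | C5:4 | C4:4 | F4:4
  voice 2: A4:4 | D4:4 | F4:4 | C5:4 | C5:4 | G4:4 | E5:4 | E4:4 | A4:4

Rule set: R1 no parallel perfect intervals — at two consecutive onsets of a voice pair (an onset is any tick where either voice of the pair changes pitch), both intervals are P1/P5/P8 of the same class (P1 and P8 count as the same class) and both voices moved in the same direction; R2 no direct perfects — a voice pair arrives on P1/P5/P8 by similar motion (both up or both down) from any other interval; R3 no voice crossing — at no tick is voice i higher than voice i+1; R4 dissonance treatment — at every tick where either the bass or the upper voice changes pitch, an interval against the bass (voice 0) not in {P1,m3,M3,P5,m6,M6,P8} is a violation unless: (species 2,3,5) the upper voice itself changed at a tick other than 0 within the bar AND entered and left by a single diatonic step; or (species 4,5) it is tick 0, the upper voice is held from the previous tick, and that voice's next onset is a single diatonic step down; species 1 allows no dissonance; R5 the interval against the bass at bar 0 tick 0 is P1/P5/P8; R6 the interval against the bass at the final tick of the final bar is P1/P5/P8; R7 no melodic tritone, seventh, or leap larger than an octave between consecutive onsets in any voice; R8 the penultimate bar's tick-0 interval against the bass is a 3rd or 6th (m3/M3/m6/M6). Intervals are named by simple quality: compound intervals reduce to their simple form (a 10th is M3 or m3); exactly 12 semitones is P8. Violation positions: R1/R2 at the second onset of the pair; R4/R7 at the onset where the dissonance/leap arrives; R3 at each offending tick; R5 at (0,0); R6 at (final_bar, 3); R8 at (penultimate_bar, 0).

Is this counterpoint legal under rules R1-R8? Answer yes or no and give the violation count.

No (24 violations)

bar 0: v0=F3 v1=F4 v2=A4 (M3)
bar 1: v0=G3 v1=E4 v2=D4 (P5)
bar 2: v0=B3 v1=G4 v2=F4 (TT)
bar 3: v0=C4 v1=F4 v2=C5 (P8)
bar 4: v0=D4 v1=A4 v2=C5 (m7)
bar 5: v0=C4 v1=C5 v2=G4 (P5)
bar 6: v0=E4 v1=C5 v2=E5 (P8)
bar 7: v0=E3 v1=C4 v2=E4 (P8)
bar 8: v0=F3 v1=F4 v2=A4 (M3)
  R5 @ bar0.0: opens on M3
  R3 @ bar1.0: E4 above D4
  R3 @ bar1.1: E4 above D4
  R3 @ bar1.2: E4 above D4
  R3 @ bar1.3: E4 above D4
  R3 @ bar2.0: G4 above F4
  R4 @ bar2.0: B3/F4 TT untreated
  R3 @ bar2.1: G4 above F4
  R3 @ bar2.2: G4 above F4
  R3 @ bar2.3: G4 above F4
  R2 @ bar3.0: B3/F4 TT -> C4/C5 P8 similar
  R4 @ bar3.0: C4/F4 P4 untreated
  R2 @ bar4.0: C4/F4 P4 -> D4/A4 P5 similar
  R4 @ bar4.0: D4/C5 m7 untreated
  R2 @ bar5.0: D4/C5 m7 -> C4/G4 P5 similar
  R3 @ bar5.0: C5 above G4
  R3 @ bar5.1: C5 above G4
  R3 @ bar5.2: C5 above G4
  R3 @ bar5.3: C5 above G4
  R2 @ bar6.0: C4/G4 P5 -> E4/E5 P8 similar
  R1 @ bar7.0: E4/E5 P8 -> E3/E4 P8 similar
  R8 @ bar7.0: penult P8 not 3rd/6th
  R2 @ bar8.0: E3/C4 m6 -> F3/F4 P8 similar
  R6 @ bar8.3: closes on M3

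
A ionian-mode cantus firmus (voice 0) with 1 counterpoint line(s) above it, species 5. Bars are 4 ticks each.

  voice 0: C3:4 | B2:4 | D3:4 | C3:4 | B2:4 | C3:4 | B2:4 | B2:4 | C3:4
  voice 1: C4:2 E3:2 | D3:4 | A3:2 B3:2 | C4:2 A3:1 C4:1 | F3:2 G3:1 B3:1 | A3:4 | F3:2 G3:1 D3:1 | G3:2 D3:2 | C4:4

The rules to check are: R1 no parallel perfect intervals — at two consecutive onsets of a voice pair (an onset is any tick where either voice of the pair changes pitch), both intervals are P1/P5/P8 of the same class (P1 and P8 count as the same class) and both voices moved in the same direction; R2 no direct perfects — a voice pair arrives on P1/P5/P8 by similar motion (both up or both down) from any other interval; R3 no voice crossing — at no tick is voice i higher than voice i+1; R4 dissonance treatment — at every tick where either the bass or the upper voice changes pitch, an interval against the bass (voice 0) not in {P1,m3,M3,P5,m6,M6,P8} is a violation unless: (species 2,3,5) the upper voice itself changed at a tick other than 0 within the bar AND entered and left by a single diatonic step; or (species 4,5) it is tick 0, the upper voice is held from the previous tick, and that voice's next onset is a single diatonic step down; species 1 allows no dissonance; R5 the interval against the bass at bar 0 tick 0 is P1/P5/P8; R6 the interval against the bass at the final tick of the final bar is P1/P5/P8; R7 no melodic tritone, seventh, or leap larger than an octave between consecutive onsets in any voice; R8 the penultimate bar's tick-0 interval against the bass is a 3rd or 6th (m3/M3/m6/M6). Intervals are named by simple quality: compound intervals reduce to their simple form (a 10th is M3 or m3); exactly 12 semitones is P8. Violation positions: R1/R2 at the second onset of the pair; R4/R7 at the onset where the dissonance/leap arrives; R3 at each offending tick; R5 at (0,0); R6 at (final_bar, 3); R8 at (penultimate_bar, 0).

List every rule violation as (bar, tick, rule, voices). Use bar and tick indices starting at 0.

bar 0: v0=C3 v1=C4 downbeat P8
bar 1: v0=B2 v1=D3 downbeat m3
bar 2: v0=D3 v1=A3 downbeat P5
bar 3: v0=C3 v1=C4 downbeat P8
bar 4: v0=B2 v1=F3 downbeat TT
bar 5: v0=C3 v1=A3 downbeat M6
bar 6: v0=B2 v1=F3 downbeat TT
bar 7: v0=B2 v1=G3 downbeat m6
bar 8: v0=C3 v1=C4 downbeat P8
  -> R2 @ bar 2 tick 0 v(0, 1): B2/D3 m3 -> D3/A3 P5 similar
  -> R4 @ bar 4 tick 0 v(0, 1): B2/F3 TT untreated
  -> R4 @ bar 6 tick 0 v(0, 1): B2/F3 TT untreated
  -> R2 @ bar 8 tick 0 v(0, 1): B2/D3 m3 -> C3/C4 P8 similar
  -> R7 @ bar 8 tick 0 v(1,): D3->C4 leap 10st

(2, 0, R2, (0, 1))
(4, 0, R4, (0, 1))
(6, 0, R4, (0, 1))
(8, 0, R2, (0, 1))
(8, 0, R7, (1,))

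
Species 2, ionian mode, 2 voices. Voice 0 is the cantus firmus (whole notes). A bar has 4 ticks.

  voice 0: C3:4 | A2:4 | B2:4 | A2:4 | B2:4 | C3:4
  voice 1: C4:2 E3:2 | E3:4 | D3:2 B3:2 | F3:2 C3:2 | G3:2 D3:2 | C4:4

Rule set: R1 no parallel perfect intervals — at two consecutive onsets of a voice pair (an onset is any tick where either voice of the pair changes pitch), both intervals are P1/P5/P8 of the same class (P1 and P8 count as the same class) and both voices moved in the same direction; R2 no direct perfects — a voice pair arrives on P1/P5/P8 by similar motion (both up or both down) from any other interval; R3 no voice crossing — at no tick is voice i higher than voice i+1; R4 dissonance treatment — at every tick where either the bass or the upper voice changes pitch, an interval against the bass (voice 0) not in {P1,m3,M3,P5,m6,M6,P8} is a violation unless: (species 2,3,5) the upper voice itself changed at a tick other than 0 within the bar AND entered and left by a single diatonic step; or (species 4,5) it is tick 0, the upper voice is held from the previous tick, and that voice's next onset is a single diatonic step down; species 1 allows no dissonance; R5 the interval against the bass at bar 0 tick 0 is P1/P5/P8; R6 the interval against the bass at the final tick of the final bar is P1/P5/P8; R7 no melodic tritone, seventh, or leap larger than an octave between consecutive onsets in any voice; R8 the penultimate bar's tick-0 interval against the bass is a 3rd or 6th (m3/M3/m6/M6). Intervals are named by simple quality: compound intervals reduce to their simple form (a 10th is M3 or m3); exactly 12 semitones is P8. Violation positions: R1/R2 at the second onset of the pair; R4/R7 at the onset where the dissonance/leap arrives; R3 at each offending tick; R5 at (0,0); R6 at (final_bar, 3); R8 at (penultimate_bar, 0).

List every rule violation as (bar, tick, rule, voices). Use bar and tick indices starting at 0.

bar 0: v0=C3 v1=C4 downbeat P8
bar 1: v0=A2 v1=E3 downbeat P5
bar 2: v0=B2 v1=D3 downbeat m3
bar 3: v0=A2 v1=F3 downbeat m6
bar 4: v0=B2 v1=G3 downbeat m6
bar 5: v0=C3 v1=C4 downbeat P8
  -> R7 @ bar 3 tick 0 v(1,): B3->F3 leap 6st
  -> R2 @ bar 5 tick 0 v(0, 1): B2/D3 m3 -> C3/C4 P8 similar
  -> R7 @ bar 5 tick 0 v(1,): D3->C4 leap 10st

(3, 0, R7, (1,))
(5, 0, R2, (0, 1))
(5, 0, R7, (1,))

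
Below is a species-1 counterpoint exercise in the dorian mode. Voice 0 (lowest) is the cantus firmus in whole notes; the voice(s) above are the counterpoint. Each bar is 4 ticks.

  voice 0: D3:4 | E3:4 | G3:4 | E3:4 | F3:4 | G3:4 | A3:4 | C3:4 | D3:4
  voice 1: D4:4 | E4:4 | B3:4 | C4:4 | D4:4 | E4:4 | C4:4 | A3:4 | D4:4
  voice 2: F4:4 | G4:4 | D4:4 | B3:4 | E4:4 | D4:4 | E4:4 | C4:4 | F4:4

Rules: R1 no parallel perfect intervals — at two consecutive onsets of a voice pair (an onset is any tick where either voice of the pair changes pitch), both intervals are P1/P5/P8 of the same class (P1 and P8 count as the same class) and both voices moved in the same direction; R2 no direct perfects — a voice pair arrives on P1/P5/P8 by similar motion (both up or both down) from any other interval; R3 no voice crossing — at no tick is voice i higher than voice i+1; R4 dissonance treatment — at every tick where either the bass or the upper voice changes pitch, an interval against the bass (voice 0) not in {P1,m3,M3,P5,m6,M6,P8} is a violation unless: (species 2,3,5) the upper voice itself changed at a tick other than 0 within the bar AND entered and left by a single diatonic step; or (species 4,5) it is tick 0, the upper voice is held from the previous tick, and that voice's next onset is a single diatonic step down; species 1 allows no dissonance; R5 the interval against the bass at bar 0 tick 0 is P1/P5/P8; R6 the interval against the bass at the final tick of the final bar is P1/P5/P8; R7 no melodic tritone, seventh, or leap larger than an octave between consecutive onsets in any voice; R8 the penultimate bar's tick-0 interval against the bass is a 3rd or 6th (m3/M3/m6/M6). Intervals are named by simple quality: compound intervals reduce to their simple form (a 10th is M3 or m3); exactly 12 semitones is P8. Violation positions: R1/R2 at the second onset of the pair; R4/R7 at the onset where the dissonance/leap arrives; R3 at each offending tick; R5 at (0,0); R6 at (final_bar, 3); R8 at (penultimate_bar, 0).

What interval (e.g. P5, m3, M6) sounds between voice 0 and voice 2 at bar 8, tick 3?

voice 0=D3 voice 2=F4 -> m3

m3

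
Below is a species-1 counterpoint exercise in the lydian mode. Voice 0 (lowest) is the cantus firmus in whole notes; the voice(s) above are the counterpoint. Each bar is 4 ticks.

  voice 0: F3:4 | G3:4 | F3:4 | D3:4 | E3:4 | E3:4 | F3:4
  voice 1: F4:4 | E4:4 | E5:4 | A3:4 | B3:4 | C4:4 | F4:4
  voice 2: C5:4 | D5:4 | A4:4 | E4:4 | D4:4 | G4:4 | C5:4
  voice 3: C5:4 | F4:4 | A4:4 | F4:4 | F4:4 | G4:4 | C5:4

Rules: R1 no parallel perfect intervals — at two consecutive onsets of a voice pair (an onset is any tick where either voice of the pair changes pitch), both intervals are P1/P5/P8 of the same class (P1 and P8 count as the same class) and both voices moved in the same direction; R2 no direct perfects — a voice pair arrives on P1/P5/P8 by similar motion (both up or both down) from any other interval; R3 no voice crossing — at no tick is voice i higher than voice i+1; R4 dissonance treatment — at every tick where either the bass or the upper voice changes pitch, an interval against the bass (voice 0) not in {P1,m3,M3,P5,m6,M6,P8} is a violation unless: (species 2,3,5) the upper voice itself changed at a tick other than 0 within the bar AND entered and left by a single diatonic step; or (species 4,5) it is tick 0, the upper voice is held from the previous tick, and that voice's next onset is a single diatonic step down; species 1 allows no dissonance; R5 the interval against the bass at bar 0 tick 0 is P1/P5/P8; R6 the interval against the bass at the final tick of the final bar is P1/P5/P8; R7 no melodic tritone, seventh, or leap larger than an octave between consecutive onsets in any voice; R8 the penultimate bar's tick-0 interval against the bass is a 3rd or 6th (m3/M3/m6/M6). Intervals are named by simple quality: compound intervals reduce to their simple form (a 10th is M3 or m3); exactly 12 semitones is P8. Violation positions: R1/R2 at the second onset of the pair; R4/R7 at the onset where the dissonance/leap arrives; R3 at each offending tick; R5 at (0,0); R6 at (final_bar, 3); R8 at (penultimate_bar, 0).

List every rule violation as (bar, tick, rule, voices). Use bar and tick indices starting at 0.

bar 0: v0=F3 v1=F4 v2=C5 v3=C5 downbeat P5
bar 1: v0=G3 v1=E4 v2=D5 v3=F4 downbeat m7
bar 2: v0=F3 v1=E5 v2=A4 v3=A4 downbeat M3
bar 3: v0=D3 v1=A3 v2=E4 v3=F4 downbeat m3
bar 4: v0=E3 v1=B3 v2=D4 v3=F4 downbeat m2
bar 5: v0=E3 v1=C4 v2=G4 v3=G4 downbeat m3
bar 6: v0=F3 v1=F4 v2=C5 v3=C5 downbeat P5
  -> R1 @ bar 1 tick 0 v(0, 2): F3/C5 P5 -> G3/D5 P5 similar
  -> R3 @ bar 1 tick 0 v(2, 3): D5 above F4
  -> R4 @ bar 1 tick 0 v(0, 3): G3/F4 m7 untreated
  -> R3 @ bar 1 tick 1 v(2, 3): D5 above F4
  -> R3 @ bar 1 tick 2 v(2, 3): D5 above F4
  -> R3 @ bar 1 tick 3 v(2, 3): D5 above F4
  -> R2 @ bar 2 tick 0 v(1, 3): E4/F4 m2 -> E5/A4 P5 similar
  -> R3 @ bar 2 tick 0 v(1, 2): E5 above A4
  -> R4 @ bar 2 tick 0 v(0, 1): F3/E5 M7 untreated
  -> R3 @ bar 2 tick 1 v(1, 2): E5 above A4
  -> R3 @ bar 2 tick 2 v(1, 2): E5 above A4
  -> R3 @ bar 2 tick 3 v(1, 2): E5 above A4
  -> R1 @ bar 3 tick 0 v(1, 2): E5/A4 P5 -> A3/E4 P5 similar
  -> R2 @ bar 3 tick 0 v(0, 1): F3/E5 M7 -> D3/A3 P5 similar
  -> R4 @ bar 3 tick 0 v(0, 2): D3/E4 M2 untreated
  -> R7 @ bar 3 tick 0 v(1,): E5->A3 leap 19st
  -> R1 @ bar 4 tick 0 v(0, 1): D3/A3 P5 -> E3/B3 P5 similar
  -> R4 @ bar 4 tick 0 v(0, 2): E3/D4 m7 untreated
  -> R4 @ bar 4 tick 0 v(0, 3): E3/F4 m2 untreated
  -> R2 @ bar 5 tick 0 v(1, 2): B3/D4 m3 -> C4/G4 P5 similar
  -> R2 @ bar 5 tick 0 v(1, 3): B3/F4 TT -> C4/G4 P5 similar
  -> R2 @ bar 5 tick 0 v(2, 3): D4/F4 m3 -> G4/G4 P1 similar
  -> R1 @ bar 6 tick 0 v(1, 2): C4/G4 P5 -> F4/C5 P5 similar
  -> R1 @ bar 6 tick 0 v(1, 3): C4/G4 P5 -> F4/C5 P5 similar
  -> R1 @ bar 6 tick 0 v(2, 3): G4/G4 P1 -> C5/C5 P1 similar
  -> R2 @ bar 6 tick 0 v(0, 1): E3/C4 m6 -> F3/F4 P8 similar
  -> R2 @ bar 6 tick 0 v(0, 2): E3/G4 m3 -> F3/C5 P5 similar
  -> R2 @ bar 6 tick 0 v(0, 3): E3/G4 m3 -> F3/C5 P5 similar

(1, 0, R1, (0, 2))
(1, 0, R3, (2, 3))
(1, 0, R4, (0, 3))
(1, 1, R3, (2, 3))
(1, 2, R3, (2, 3))
(1, 3, R3, (2, 3))
(2, 0, R2, (1, 3))
(2, 0, R3, (1, 2))
(2, 0, R4, (0, 1))
(2, 1, R3, (1, 2))
(2, 2, R3, (1, 2))
(2, 3, R3, (1, 2))
(3, 0, R1, (1, 2))
(3, 0, R2, (0, 1))
(3, 0, R4, (0, 2))
(3, 0, R7, (1,))
(4, 0, R1, (0, 1))
(4, 0, R4, (0, 2))
(4, 0, R4, (0, 3))
(5, 0, R2, (1, 2))
(5, 0, R2, (1, 3))
(5, 0, R2, (2, 3))
(6, 0, R1, (1, 2))
(6, 0, R1, (1, 3))
(6, 0, R1, (2, 3))
(6, 0, R2, (0, 1))
(6, 0, R2, (0, 2))
(6, 0, R2, (0, 3))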